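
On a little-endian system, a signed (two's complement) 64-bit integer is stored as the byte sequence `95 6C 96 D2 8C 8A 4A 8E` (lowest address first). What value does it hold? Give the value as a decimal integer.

Little-endian stores the least-significant byte at the lowest address.
Reassemble most-significant byte first: 8E 4A 8A 8C D2 96 6C 95 → 0x8E4A8A8CD2966C95.
Top bit is set, so as a signed 64-bit value this is 0x8E4A8A8CD2966C95 − 2^64 = -8193584234614068075.

-8193584234614068075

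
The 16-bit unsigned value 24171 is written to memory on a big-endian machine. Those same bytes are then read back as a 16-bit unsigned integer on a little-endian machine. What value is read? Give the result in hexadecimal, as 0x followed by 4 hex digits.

0x6B5E

24171 in 16-bit hexadecimal is 0x5E6B.
Stored big-endian, the bytes at ascending addresses are 5E 6B.
Read back as little-endian, the first byte is least significant, giving 0x6B5E.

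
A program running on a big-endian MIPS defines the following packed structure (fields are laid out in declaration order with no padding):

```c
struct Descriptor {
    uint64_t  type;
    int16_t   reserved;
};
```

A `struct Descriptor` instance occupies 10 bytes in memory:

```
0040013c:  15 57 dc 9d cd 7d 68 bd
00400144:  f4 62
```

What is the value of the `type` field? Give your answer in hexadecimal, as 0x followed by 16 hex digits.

0x1557DC9DCD7D68BD

`type` is the first field, at byte offset 0, occupying 8 bytes.
Bytes at offsets 0..7: 15 57 DC 9D CD 7D 68 BD.
Big-endian: lowest address holds the most-significant byte.
The bytes are already most-significant first: 0x1557DC9DCD7D68BD.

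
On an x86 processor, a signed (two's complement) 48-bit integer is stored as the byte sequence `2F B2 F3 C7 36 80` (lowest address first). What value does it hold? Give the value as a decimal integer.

-140502205484497

In little-endian order the low byte comes first in memory.
Reassemble most-significant byte first: 80 36 C7 F3 B2 2F → 0x8036C7F3B22F.
Top bit is set, so as a signed 48-bit value this is 0x8036C7F3B22F − 2^48 = -140502205484497.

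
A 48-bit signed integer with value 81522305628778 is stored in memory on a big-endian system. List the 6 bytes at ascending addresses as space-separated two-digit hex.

4A 24 E4 11 7A 6A

81522305628778 in hexadecimal, padded to 48 bits, is 0x4A24E4117A6A.
Split into bytes (most-significant first): 4A 24 E4 11 7A 6A.
Big-endian stores the most-significant byte at the lowest address.
So the memory order matches the most-significant-first order: 4A 24 E4 11 7A 6A.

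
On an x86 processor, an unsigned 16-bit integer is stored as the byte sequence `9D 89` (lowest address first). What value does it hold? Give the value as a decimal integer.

Little-endian: lowest address holds the least-significant byte.
Reassemble most-significant byte first: 89 9D → 0x899D.
0x899D = 35229.

35229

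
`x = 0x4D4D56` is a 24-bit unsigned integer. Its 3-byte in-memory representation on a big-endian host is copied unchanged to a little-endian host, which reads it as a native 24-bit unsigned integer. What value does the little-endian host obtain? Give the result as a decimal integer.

Stored big-endian, the bytes at ascending addresses are 4D 4D 56.
Read back as little-endian, the first byte is least significant, giving 0x564D4D.
0x564D4D = 5655885.

5655885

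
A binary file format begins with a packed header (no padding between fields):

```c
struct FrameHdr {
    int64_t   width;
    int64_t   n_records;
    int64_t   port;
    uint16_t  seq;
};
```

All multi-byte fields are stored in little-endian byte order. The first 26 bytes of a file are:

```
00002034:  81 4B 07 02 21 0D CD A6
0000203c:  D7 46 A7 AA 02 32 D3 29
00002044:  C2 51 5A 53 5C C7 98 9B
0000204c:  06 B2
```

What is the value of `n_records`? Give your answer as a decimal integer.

3013807562675406551

`n_records` follows `width` (8 bytes), so it starts at byte offset 8 and occupies 8 bytes.
Bytes at offsets 8..15: D7 46 A7 AA 02 32 D3 29.
Little-endian: lowest address holds the least-significant byte.
Reassemble most-significant byte first: 29 D3 32 02 AA A7 46 D7 → 0x29D33202AAA746D7.
0x29D33202AAA746D7 = 3013807562675406551.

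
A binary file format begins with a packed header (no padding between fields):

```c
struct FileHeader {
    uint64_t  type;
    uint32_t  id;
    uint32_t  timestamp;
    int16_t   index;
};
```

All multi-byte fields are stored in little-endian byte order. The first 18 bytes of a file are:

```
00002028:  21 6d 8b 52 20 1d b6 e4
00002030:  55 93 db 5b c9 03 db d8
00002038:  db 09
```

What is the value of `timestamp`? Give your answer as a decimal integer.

3638232009

`timestamp` follows `type` (8 B), `id` (4 B), so it starts at offset 8 + 4 = 12 and occupies 4 bytes.
Bytes at offsets 12..15: C9 03 DB D8.
In little-endian order the low byte comes first in memory.
Reassemble most-significant byte first: D8 DB 03 C9 → 0xD8DB03C9.
0xD8DB03C9 = 3638232009.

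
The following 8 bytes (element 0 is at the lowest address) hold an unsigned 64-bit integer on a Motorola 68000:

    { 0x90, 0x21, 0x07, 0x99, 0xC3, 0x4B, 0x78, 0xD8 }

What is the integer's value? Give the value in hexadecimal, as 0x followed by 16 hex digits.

0x90210799C34B78D8

Big-endian stores the most-significant byte at the lowest address.
The bytes are already most-significant first: 0x90210799C34B78D8.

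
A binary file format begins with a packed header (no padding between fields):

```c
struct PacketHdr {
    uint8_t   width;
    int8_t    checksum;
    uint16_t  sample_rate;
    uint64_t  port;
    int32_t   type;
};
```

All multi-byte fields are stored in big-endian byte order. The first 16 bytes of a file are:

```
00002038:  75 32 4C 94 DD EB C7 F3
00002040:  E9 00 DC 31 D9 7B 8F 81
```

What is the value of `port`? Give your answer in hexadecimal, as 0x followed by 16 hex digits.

`port` follows `width` (1 B), `checksum` (1 B), `sample_rate` (2 B), so it starts at offset 1 + 1 + 2 = 4 and occupies 8 bytes.
Bytes at offsets 4..11: DD EB C7 F3 E9 00 DC 31.
In big-endian order the high byte comes first in memory.
The bytes are already most-significant first: 0xDDEBC7F3E900DC31.

0xDDEBC7F3E900DC31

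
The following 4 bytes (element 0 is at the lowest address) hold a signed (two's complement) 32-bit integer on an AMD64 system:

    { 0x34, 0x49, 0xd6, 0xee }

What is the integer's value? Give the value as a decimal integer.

-287946444

Little-endian stores the least-significant byte at the lowest address.
Reassemble most-significant byte first: EE D6 49 34 → 0xEED64934.
Top bit is set, so as a signed 32-bit value this is 0xEED64934 − 2^32 = -287946444.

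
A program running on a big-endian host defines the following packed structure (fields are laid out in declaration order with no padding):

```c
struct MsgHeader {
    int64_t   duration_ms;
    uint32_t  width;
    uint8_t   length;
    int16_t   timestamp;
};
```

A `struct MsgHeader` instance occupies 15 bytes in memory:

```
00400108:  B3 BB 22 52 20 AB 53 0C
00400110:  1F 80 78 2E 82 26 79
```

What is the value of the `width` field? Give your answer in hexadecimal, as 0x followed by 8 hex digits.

`width` follows `duration_ms` (8 bytes), so it starts at byte offset 8 and occupies 4 bytes.
Bytes at offsets 8..11: 1F 80 78 2E.
Big-endian stores the most-significant byte at the lowest address.
The bytes are already most-significant first: 0x1F80782E.

0x1F80782E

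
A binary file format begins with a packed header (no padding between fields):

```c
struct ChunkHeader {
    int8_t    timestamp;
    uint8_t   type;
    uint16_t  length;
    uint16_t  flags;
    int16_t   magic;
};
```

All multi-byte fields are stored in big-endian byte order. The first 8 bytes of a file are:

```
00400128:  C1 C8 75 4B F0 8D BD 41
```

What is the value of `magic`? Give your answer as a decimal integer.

`magic` follows `timestamp` (1 B), `type` (1 B), `length` (2 B), `flags` (2 B), so it starts at offset 1 + 1 + 2 + 2 = 6 and occupies 2 bytes.
Bytes at offsets 6..7: BD 41.
Big-endian: lowest address holds the most-significant byte.
The bytes are already most-significant first: 0xBD41.
Top bit is set, so as a signed 16-bit value this is 0xBD41 − 2^16 = -17087.

-17087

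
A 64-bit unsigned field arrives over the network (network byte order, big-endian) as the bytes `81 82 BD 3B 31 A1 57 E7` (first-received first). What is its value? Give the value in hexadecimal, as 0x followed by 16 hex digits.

In big-endian order the high byte comes first in memory.
The bytes are already most-significant first: 0x8182BD3B31A157E7.

0x8182BD3B31A157E7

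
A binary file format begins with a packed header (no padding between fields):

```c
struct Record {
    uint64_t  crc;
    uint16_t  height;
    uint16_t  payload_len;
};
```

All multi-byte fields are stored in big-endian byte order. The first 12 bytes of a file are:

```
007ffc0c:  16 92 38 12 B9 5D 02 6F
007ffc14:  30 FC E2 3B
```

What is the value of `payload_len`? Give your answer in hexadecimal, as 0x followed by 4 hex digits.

0xE23B

`payload_len` follows `crc` (8 B), `height` (2 B), so it starts at offset 8 + 2 = 10 and occupies 2 bytes.
Bytes at offsets 10..11: E2 3B.
In big-endian order the high byte comes first in memory.
The bytes are already most-significant first: 0xE23B.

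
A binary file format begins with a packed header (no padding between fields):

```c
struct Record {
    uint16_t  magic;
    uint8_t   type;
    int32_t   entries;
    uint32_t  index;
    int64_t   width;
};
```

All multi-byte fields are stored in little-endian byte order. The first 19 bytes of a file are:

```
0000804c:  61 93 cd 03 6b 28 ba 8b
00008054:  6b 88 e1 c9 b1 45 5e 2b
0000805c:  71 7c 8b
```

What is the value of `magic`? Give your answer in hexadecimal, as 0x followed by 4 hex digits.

`magic` is the first field, at byte offset 0, occupying 2 bytes.
Bytes at offsets 0..1: 61 93.
Little-endian: lowest address holds the least-significant byte.
Reassemble most-significant byte first: 93 61 → 0x9361.

0x9361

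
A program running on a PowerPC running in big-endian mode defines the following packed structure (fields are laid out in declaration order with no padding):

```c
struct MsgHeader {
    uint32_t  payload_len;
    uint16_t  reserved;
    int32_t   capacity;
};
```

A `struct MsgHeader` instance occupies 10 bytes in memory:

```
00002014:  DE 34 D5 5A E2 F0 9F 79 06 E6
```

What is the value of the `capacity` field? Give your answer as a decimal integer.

`capacity` follows `payload_len` (4 B), `reserved` (2 B), so it starts at offset 4 + 2 = 6 and occupies 4 bytes.
Bytes at offsets 6..9: 9F 79 06 E6.
Big-endian stores the most-significant byte at the lowest address.
The bytes are already most-significant first: 0x9F7906E6.
Top bit is set, so as a signed 32-bit value this is 0x9F7906E6 − 2^32 = -1619458330.

-1619458330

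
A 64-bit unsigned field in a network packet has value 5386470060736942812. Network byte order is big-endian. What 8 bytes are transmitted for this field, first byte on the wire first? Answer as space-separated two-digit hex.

4A C0 95 FB 43 80 92 DC

5386470060736942812 in hexadecimal, padded to 64 bits, is 0x4AC095FB438092DC.
Split into bytes (most-significant first): 4A C0 95 FB 43 80 92 DC.
Big-endian: lowest address holds the most-significant byte.
So the memory order matches the most-significant-first order: 4A C0 95 FB 43 80 92 DC.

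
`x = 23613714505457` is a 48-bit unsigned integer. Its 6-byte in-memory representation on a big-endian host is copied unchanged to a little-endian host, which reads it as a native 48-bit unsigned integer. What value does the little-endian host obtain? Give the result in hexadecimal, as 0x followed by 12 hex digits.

23613714505457 in 48-bit hexadecimal is 0x1579FF109EF1.
Stored big-endian, the bytes at ascending addresses are 15 79 FF 10 9E F1.
Read back as little-endian, the first byte is least significant, giving 0xF19E10FF7915.

0xF19E10FF7915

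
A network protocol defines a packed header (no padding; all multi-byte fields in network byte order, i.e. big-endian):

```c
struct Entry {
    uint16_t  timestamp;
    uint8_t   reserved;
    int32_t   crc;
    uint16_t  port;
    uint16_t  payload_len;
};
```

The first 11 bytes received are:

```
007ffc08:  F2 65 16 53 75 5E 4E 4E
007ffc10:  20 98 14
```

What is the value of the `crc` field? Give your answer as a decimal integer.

1400200782

`crc` follows `timestamp` (2 B), `reserved` (1 B), so it starts at offset 2 + 1 = 3 and occupies 4 bytes.
Bytes at offsets 3..6: 53 75 5E 4E.
Big-endian: lowest address holds the most-significant byte.
The bytes are already most-significant first: 0x53755E4E.
0x53755E4E = 1400200782.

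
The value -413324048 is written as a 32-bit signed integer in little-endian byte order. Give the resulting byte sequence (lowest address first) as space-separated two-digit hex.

F0 2C 5D E7

Two's complement of -413324048 in 32 bits: 413324048 = 0x18A2D310; invert → 0xE75D2CEF; add 1 → 0xE75D2CF0.
Split into bytes (most-significant first): E7 5D 2C F0.
In little-endian order the low byte comes first in memory.
So at ascending addresses the bytes are F0 2C 5D E7.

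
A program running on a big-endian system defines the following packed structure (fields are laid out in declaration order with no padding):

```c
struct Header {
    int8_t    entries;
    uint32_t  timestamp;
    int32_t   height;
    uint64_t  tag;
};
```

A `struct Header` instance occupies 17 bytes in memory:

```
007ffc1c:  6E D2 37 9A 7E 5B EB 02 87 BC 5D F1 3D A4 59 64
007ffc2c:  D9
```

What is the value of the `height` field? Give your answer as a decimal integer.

1542128263

`height` follows `entries` (1 B), `timestamp` (4 B), so it starts at offset 1 + 4 = 5 and occupies 4 bytes.
Bytes at offsets 5..8: 5B EB 02 87.
Big-endian: lowest address holds the most-significant byte.
The bytes are already most-significant first: 0x5BEB0287.
0x5BEB0287 = 1542128263.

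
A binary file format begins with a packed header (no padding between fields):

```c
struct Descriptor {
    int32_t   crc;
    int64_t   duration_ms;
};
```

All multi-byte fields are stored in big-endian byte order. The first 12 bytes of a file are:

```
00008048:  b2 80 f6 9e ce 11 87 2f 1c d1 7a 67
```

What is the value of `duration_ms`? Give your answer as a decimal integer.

-3597945990875612569

`duration_ms` follows `crc` (4 bytes), so it starts at byte offset 4 and occupies 8 bytes.
Bytes at offsets 4..11: CE 11 87 2F 1C D1 7A 67.
In big-endian order the high byte comes first in memory.
The bytes are already most-significant first: 0xCE11872F1CD17A67.
Top bit is set, so as a signed 64-bit value this is 0xCE11872F1CD17A67 − 2^64 = -3597945990875612569.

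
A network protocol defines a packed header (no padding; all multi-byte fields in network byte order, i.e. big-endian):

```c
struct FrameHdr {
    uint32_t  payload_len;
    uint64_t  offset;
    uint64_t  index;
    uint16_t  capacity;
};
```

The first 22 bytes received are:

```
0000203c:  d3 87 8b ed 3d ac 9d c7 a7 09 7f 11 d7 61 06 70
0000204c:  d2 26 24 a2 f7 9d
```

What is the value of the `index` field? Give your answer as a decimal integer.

`index` follows `payload_len` (4 B), `offset` (8 B), so it starts at offset 4 + 8 = 12 and occupies 8 bytes.
Bytes at offsets 12..19: D7 61 06 70 D2 26 24 A2.
Big-endian: lowest address holds the most-significant byte.
The bytes are already most-significant first: 0xD7610670D22624A2.
0xD7610670D22624A2 = 15519692872527258786.

15519692872527258786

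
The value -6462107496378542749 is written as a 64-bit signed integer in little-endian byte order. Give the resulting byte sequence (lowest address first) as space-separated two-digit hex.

63 D5 F7 41 78 FB 51 A6

Two's complement of -6462107496378542749 in 64 bits: 6462107496378542749 = 0x59AE0487BE082A9D; invert → 0xA651FB7841F7D562; add 1 → 0xA651FB7841F7D563.
Split into bytes (most-significant first): A6 51 FB 78 41 F7 D5 63.
Little-endian: lowest address holds the least-significant byte.
So at ascending addresses the bytes are 63 D5 F7 41 78 FB 51 A6.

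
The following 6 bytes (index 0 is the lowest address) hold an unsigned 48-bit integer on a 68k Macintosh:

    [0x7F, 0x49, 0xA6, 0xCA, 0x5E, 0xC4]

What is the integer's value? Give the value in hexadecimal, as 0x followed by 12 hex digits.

In big-endian order the high byte comes first in memory.
The bytes are already most-significant first: 0x7F49A6CA5EC4.

0x7F49A6CA5EC4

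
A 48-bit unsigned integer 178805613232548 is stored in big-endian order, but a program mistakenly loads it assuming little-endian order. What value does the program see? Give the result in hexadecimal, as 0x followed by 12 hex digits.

178805613232548 in 48-bit hexadecimal is 0xA29F6D0F81A4.
Stored big-endian, the bytes at ascending addresses are A2 9F 6D 0F 81 A4.
Read back as little-endian, the first byte is least significant, giving 0xA4810F6D9FA2.

0xA4810F6D9FA2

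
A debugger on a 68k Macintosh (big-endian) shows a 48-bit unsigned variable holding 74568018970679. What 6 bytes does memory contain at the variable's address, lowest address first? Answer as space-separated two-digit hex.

74568018970679 in hexadecimal, padded to 48 bits, is 0x43D1B8484837.
Split into bytes (most-significant first): 43 D1 B8 48 48 37.
Big-endian stores the most-significant byte at the lowest address.
So the memory order matches the most-significant-first order: 43 D1 B8 48 48 37.

43 D1 B8 48 48 37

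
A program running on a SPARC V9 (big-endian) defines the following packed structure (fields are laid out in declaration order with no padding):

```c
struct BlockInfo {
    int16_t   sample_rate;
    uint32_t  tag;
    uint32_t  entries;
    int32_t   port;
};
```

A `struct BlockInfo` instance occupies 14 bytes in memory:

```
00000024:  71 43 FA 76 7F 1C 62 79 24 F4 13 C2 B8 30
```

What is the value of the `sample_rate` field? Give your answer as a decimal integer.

28995

`sample_rate` is the first field, at byte offset 0, occupying 2 bytes.
Bytes at offsets 0..1: 71 43.
Big-endian stores the most-significant byte at the lowest address.
The bytes are already most-significant first: 0x7143.
0x7143 = 28995.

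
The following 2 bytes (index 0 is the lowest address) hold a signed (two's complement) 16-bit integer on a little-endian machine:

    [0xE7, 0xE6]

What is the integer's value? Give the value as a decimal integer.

Little-endian: lowest address holds the least-significant byte.
Reassemble most-significant byte first: E6 E7 → 0xE6E7.
Top bit is set, so as a signed 16-bit value this is 0xE6E7 − 2^16 = -6425.

-6425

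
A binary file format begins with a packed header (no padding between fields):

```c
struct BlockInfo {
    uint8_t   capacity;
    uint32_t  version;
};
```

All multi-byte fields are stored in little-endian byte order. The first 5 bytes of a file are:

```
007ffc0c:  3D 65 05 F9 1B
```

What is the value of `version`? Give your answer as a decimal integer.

469304677

`version` follows `capacity` (1 byte), so it starts at byte offset 1 and occupies 4 bytes.
Bytes at offsets 1..4: 65 05 F9 1B.
In little-endian order the low byte comes first in memory.
Reassemble most-significant byte first: 1B F9 05 65 → 0x1BF90565.
0x1BF90565 = 469304677.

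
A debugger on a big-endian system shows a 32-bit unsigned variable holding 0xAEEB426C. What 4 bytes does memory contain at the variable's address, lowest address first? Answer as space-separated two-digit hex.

Split into bytes (most-significant first): AE EB 42 6C.
Big-endian stores the most-significant byte at the lowest address.
So the memory order matches the most-significant-first order: AE EB 42 6C.

AE EB 42 6C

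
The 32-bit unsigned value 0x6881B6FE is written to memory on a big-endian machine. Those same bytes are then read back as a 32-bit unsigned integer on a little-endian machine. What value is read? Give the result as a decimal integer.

Stored big-endian, the bytes at ascending addresses are 68 81 B6 FE.
Read back as little-endian, the first byte is least significant, giving 0xFEB68168.
0xFEB68168 = 4273373544.

4273373544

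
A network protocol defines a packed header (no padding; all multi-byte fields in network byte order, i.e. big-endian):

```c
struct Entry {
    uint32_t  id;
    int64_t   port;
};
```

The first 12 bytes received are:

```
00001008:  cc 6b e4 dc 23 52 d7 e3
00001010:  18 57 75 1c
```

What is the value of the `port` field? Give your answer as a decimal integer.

`port` follows `id` (4 bytes), so it starts at byte offset 4 and occupies 8 bytes.
Bytes at offsets 4..11: 23 52 D7 E3 18 57 75 1C.
Big-endian: lowest address holds the most-significant byte.
The bytes are already most-significant first: 0x2352D7E31857751C.
0x2352D7E31857751C = 2545334109783684380.

2545334109783684380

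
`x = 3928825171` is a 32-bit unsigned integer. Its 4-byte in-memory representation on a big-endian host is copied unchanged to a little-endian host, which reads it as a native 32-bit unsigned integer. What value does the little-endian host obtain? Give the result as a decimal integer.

3928825171 in 32-bit hexadecimal is 0xEA2D1D53.
Stored big-endian, the bytes at ascending addresses are EA 2D 1D 53.
Read back as little-endian, the first byte is least significant, giving 0x531D2DEA.
0x531D2DEA = 1394421226.

1394421226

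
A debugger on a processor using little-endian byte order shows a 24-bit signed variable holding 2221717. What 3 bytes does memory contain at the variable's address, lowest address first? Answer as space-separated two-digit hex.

95 E6 21

2221717 in hexadecimal, padded to 24 bits, is 0x21E695.
Split into bytes (most-significant first): 21 E6 95.
Little-endian: lowest address holds the least-significant byte.
So at ascending addresses the bytes are 95 E6 21.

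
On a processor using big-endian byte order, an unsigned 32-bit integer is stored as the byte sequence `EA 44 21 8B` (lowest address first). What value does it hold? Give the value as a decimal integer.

In big-endian order the high byte comes first in memory.
The bytes are already most-significant first: 0xEA44218B.
0xEA44218B = 3930333579.

3930333579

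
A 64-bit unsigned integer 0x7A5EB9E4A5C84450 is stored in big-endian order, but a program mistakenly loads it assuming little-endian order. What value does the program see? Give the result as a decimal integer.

5783968436283072122

Stored big-endian, the bytes at ascending addresses are 7A 5E B9 E4 A5 C8 44 50.
Read back as little-endian, the first byte is least significant, giving 0x5044C8A5E4B95E7A.
0x5044C8A5E4B95E7A = 5783968436283072122.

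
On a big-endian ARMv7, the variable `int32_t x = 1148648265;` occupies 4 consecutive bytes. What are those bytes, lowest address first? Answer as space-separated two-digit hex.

44 76 FB 49

1148648265 in hexadecimal, padded to 32 bits, is 0x4476FB49.
Split into bytes (most-significant first): 44 76 FB 49.
Big-endian: lowest address holds the most-significant byte.
So the memory order matches the most-significant-first order: 44 76 FB 49.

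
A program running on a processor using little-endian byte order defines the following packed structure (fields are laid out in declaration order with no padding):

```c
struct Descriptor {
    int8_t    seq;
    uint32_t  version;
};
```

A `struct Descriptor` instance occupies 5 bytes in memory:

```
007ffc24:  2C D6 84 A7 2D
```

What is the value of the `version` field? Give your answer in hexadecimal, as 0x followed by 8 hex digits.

`version` follows `seq` (1 byte), so it starts at byte offset 1 and occupies 4 bytes.
Bytes at offsets 1..4: D6 84 A7 2D.
In little-endian order the low byte comes first in memory.
Reassemble most-significant byte first: 2D A7 84 D6 → 0x2DA784D6.

0x2DA784D6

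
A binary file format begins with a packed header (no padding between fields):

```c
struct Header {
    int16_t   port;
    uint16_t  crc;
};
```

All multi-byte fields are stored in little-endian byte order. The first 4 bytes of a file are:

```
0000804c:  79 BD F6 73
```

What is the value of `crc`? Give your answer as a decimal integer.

29686

`crc` follows `port` (2 bytes), so it starts at byte offset 2 and occupies 2 bytes.
Bytes at offsets 2..3: F6 73.
In little-endian order the low byte comes first in memory.
Reassemble most-significant byte first: 73 F6 → 0x73F6.
0x73F6 = 29686.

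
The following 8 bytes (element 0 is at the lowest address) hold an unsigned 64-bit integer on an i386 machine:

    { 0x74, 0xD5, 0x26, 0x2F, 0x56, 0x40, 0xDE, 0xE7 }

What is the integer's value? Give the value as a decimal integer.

16707862406493558132

Little-endian stores the least-significant byte at the lowest address.
Reassemble most-significant byte first: E7 DE 40 56 2F 26 D5 74 → 0xE7DE40562F26D574.
0xE7DE40562F26D574 = 16707862406493558132.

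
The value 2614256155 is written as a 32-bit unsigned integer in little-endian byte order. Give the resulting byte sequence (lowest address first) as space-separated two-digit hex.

1B 62 D2 9B

2614256155 in hexadecimal, padded to 32 bits, is 0x9BD2621B.
Split into bytes (most-significant first): 9B D2 62 1B.
Little-endian stores the least-significant byte at the lowest address.
So at ascending addresses the bytes are 1B 62 D2 9B.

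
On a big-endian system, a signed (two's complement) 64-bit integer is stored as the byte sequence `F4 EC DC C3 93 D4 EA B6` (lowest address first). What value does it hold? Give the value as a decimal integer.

Big-endian stores the most-significant byte at the lowest address.
The bytes are already most-significant first: 0xF4ECDCC393D4EAB6.
Top bit is set, so as a signed 64-bit value this is 0xF4ECDCC393D4EAB6 − 2^64 = -798020301394482506.

-798020301394482506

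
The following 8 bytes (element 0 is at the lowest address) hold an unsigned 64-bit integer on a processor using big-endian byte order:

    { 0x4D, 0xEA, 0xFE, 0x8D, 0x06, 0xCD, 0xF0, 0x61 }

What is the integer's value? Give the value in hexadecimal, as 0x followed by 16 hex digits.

Big-endian: lowest address holds the most-significant byte.
The bytes are already most-significant first: 0x4DEAFE8D06CDF061.

0x4DEAFE8D06CDF061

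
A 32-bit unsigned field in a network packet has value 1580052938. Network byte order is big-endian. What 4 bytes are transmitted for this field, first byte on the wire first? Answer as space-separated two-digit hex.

1580052938 in hexadecimal, padded to 32 bits, is 0x5E2DB1CA.
Split into bytes (most-significant first): 5E 2D B1 CA.
Big-endian stores the most-significant byte at the lowest address.
So the memory order matches the most-significant-first order: 5E 2D B1 CA.

5E 2D B1 CA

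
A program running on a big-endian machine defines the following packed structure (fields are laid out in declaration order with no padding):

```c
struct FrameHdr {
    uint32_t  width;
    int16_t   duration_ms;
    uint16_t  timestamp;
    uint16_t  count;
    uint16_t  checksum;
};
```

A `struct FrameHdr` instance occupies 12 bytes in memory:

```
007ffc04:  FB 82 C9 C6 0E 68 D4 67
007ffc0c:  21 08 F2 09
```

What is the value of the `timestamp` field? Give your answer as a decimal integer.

`timestamp` follows `width` (4 B), `duration_ms` (2 B), so it starts at offset 4 + 2 = 6 and occupies 2 bytes.
Bytes at offsets 6..7: D4 67.
Big-endian stores the most-significant byte at the lowest address.
The bytes are already most-significant first: 0xD467.
0xD467 = 54375.

54375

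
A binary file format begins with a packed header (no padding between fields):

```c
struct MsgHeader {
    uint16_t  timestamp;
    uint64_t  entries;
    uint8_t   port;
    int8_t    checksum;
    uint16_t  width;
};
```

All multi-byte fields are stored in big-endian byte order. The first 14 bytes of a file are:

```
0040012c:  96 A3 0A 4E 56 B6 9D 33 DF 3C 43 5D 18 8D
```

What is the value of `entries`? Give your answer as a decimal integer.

`entries` follows `timestamp` (2 bytes), so it starts at byte offset 2 and occupies 8 bytes.
Bytes at offsets 2..9: 0A 4E 56 B6 9D 33 DF 3C.
In big-endian order the high byte comes first in memory.
The bytes are already most-significant first: 0x0A4E56B69D33DF3C.
0x0A4E56B69D33DF3C = 742626330884169532.

742626330884169532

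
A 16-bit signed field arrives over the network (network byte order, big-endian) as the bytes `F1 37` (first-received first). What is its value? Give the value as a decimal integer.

In big-endian order the high byte comes first in memory.
The bytes are already most-significant first: 0xF137.
Top bit is set, so as a signed 16-bit value this is 0xF137 − 2^16 = -3785.

-3785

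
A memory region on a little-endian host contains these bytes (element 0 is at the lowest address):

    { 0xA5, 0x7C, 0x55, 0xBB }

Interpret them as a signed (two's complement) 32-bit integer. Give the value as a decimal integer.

In little-endian order the low byte comes first in memory.
Reassemble most-significant byte first: BB 55 7C A5 → 0xBB557CA5.
Top bit is set, so as a signed 32-bit value this is 0xBB557CA5 − 2^32 = -1152025435.

-1152025435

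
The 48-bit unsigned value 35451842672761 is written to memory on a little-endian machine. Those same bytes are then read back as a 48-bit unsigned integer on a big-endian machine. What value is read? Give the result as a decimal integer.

35451842672761 in 48-bit hexadecimal is 0x203E467D3879.
Stored little-endian, the bytes at ascending addresses are 79 38 7D 46 3E 20.
Read back as big-endian, the last byte is least significant, giving 0x79387D463E20.
0x79387D463E20 = 133283526884896.

133283526884896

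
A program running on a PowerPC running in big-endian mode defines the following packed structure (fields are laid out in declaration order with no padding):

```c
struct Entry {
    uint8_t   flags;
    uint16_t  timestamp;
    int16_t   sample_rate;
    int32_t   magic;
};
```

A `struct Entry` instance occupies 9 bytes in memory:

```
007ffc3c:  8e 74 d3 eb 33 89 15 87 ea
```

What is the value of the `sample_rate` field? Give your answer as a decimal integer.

-5325

`sample_rate` follows `flags` (1 B), `timestamp` (2 B), so it starts at offset 1 + 2 = 3 and occupies 2 bytes.
Bytes at offsets 3..4: EB 33.
Big-endian stores the most-significant byte at the lowest address.
The bytes are already most-significant first: 0xEB33.
Top bit is set, so as a signed 16-bit value this is 0xEB33 − 2^16 = -5325.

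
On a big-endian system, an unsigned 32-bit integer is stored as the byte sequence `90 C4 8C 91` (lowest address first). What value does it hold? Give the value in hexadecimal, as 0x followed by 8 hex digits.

Big-endian: lowest address holds the most-significant byte.
The bytes are already most-significant first: 0x90C48C91.

0x90C48C91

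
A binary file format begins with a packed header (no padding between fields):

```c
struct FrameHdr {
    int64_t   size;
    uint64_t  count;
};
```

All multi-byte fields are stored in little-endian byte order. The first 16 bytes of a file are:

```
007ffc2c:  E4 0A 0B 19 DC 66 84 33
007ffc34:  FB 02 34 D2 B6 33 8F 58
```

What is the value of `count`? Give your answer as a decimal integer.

6381376057310970619

`count` follows `size` (8 bytes), so it starts at byte offset 8 and occupies 8 bytes.
Bytes at offsets 8..15: FB 02 34 D2 B6 33 8F 58.
Little-endian stores the least-significant byte at the lowest address.
Reassemble most-significant byte first: 58 8F 33 B6 D2 34 02 FB → 0x588F33B6D23402FB.
0x588F33B6D23402FB = 6381376057310970619.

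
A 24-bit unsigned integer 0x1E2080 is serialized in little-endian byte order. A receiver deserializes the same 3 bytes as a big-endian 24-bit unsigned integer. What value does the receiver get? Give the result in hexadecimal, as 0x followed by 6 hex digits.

Stored little-endian, the bytes at ascending addresses are 80 20 1E.
Read back as big-endian, the last byte is least significant, giving 0x80201E.

0x80201E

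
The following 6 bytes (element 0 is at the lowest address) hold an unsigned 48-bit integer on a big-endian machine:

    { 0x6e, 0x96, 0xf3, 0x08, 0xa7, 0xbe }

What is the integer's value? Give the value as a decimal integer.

Big-endian stores the most-significant byte at the lowest address.
The bytes are already most-significant first: 0x6E96F308A7BE.
0x6E96F308A7BE = 121594601580478.

121594601580478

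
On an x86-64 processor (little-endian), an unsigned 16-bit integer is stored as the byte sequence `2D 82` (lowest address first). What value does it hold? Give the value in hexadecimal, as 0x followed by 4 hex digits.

Little-endian: lowest address holds the least-significant byte.
Reassemble most-significant byte first: 82 2D → 0x822D.

0x822D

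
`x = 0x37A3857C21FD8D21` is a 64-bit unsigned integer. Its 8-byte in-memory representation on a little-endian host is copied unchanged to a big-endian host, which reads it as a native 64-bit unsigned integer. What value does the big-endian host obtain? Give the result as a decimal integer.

2417866895232705335

Stored little-endian, the bytes at ascending addresses are 21 8D FD 21 7C 85 A3 37.
Read back as big-endian, the last byte is least significant, giving 0x218DFD217C85A337.
0x218DFD217C85A337 = 2417866895232705335.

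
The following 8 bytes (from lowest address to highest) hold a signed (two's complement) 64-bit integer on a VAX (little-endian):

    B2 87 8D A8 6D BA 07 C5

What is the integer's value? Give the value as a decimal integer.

Little-endian: lowest address holds the least-significant byte.
Reassemble most-significant byte first: C5 07 BA 6D A8 8D 87 B2 → 0xC507BA6DA88D87B2.
Top bit is set, so as a signed 64-bit value this is 0xC507BA6DA88D87B2 − 2^64 = -4249222743258724430.

-4249222743258724430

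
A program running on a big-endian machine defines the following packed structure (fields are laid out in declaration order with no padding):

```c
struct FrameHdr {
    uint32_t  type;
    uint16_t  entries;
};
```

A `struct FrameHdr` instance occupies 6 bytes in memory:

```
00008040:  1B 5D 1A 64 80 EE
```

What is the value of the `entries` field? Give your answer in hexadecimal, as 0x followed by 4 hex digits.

`entries` follows `type` (4 bytes), so it starts at byte offset 4 and occupies 2 bytes.
Bytes at offsets 4..5: 80 EE.
Big-endian stores the most-significant byte at the lowest address.
The bytes are already most-significant first: 0x80EE.

0x80EE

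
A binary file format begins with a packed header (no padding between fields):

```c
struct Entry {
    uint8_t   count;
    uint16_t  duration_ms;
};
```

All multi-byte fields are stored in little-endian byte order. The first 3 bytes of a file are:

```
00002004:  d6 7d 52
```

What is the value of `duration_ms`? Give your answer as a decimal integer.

21117

`duration_ms` follows `count` (1 byte), so it starts at byte offset 1 and occupies 2 bytes.
Bytes at offsets 1..2: 7D 52.
Little-endian stores the least-significant byte at the lowest address.
Reassemble most-significant byte first: 52 7D → 0x527D.
0x527D = 21117.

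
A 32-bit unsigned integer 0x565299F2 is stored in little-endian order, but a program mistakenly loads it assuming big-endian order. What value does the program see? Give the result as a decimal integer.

Stored little-endian, the bytes at ascending addresses are F2 99 52 56.
Read back as big-endian, the last byte is least significant, giving 0xF2995256.
0xF2995256 = 4070134358.

4070134358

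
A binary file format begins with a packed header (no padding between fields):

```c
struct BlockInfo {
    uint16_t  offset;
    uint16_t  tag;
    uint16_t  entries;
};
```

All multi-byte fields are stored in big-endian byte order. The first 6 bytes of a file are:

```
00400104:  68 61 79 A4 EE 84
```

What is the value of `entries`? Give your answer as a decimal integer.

`entries` follows `offset` (2 B), `tag` (2 B), so it starts at offset 2 + 2 = 4 and occupies 2 bytes.
Bytes at offsets 4..5: EE 84.
Big-endian: lowest address holds the most-significant byte.
The bytes are already most-significant first: 0xEE84.
0xEE84 = 61060.

61060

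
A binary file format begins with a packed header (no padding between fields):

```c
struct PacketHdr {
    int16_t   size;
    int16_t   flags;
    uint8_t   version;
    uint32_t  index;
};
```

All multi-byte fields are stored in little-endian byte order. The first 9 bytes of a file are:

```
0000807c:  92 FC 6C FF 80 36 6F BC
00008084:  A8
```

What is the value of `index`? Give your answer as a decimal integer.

2830921526

`index` follows `size` (2 B), `flags` (2 B), `version` (1 B), so it starts at offset 2 + 2 + 1 = 5 and occupies 4 bytes.
Bytes at offsets 5..8: 36 6F BC A8.
In little-endian order the low byte comes first in memory.
Reassemble most-significant byte first: A8 BC 6F 36 → 0xA8BC6F36.
0xA8BC6F36 = 2830921526.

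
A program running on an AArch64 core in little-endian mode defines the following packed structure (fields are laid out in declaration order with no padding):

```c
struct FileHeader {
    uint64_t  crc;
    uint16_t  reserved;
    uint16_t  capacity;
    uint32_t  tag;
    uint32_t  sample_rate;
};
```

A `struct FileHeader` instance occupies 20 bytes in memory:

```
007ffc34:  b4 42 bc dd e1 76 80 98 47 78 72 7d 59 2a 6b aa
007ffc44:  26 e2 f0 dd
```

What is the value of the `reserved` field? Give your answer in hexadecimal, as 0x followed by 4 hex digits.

`reserved` follows `crc` (8 bytes), so it starts at byte offset 8 and occupies 2 bytes.
Bytes at offsets 8..9: 47 78.
Little-endian: lowest address holds the least-significant byte.
Reassemble most-significant byte first: 78 47 → 0x7847.

0x7847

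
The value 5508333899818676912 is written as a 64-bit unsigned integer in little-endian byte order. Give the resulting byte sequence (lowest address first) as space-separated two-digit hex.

5508333899818676912 in hexadecimal, padded to 64 bits, is 0x4C71887F5AEF32B0.
Split into bytes (most-significant first): 4C 71 88 7F 5A EF 32 B0.
Little-endian stores the least-significant byte at the lowest address.
So at ascending addresses the bytes are B0 32 EF 5A 7F 88 71 4C.

B0 32 EF 5A 7F 88 71 4C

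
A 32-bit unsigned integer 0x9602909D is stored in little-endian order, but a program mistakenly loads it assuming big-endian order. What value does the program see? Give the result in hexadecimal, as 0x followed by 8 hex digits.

0x9D900296

Stored little-endian, the bytes at ascending addresses are 9D 90 02 96.
Read back as big-endian, the last byte is least significant, giving 0x9D900296.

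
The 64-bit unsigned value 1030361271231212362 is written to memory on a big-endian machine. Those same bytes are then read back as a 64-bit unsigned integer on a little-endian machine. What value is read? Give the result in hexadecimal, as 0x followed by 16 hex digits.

1030361271231212362 in 64-bit hexadecimal is 0x0E4C941DFA0E6B4A.
Stored big-endian, the bytes at ascending addresses are 0E 4C 94 1D FA 0E 6B 4A.
Read back as little-endian, the first byte is least significant, giving 0x4A6B0EFA1D944C0E.

0x4A6B0EFA1D944C0E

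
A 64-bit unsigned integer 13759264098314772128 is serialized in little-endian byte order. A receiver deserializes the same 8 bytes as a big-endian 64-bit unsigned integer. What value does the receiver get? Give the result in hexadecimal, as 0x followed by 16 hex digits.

0xA05ED636CCB9F2BE

13759264098314772128 in 64-bit hexadecimal is 0xBEF2B9CC36D65EA0.
Stored little-endian, the bytes at ascending addresses are A0 5E D6 36 CC B9 F2 BE.
Read back as big-endian, the last byte is least significant, giving 0xA05ED636CCB9F2BE.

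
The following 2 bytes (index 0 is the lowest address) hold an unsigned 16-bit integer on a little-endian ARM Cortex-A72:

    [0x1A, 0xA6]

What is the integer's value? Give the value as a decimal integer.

Little-endian stores the least-significant byte at the lowest address.
Reassemble most-significant byte first: A6 1A → 0xA61A.
0xA61A = 42522.

42522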